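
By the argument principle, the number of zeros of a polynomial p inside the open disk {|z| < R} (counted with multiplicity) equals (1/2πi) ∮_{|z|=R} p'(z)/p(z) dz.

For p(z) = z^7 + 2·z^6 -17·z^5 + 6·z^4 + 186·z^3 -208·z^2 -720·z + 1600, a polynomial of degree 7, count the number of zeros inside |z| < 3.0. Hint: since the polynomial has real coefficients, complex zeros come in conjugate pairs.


The zeros of p are: (-3 + 1i), (-3 - 1i), (2 + 2i), (2 - 2i), -4, (2 + 1i), (2 - 1i).
Their magnitudes are: 3.162, 3.162, 2.828, 2.828, 4, 2.236, 2.236.
Zeros with |z| < R = 3.0: (2 + 2i), (2 - 2i), (2 + 1i), (2 - 1i).
Count = 4.
By the argument principle, (1/2πi) ∮_{|z|=R} p'(z)/p(z) dz equals exactly this count.

Number of zeros inside |z| < 3.0: 4.


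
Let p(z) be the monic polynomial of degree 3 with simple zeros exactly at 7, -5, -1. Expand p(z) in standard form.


The polynomial is p(z) = ∏_{α ∈ S} (z − α), where S = {7, -5, -1}.
Expanding the product yields: p(z) = z^3 -z^2 -37·z -35.
The resulting polynomial has degree 3 and real coefficients as required.

p(z) = z^3 -z^2 -37·z -35.


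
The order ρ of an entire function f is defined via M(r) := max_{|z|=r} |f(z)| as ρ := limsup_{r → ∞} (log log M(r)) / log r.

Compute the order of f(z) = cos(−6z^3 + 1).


Write cos(w) = (e^{iw} ± e^{−iw})/(2 or 2i), so |cos(w)| ≤ e^{|w|}. With w = −6z^3 + 1, |w| ≤ 6r^3 + 1 on |z|=r, giving M(r) ≤ e^{6r^3 + 1} and ρ ≤ 3. For the lower bound, choose z on |z|=r with -6z^3 purely imaginary of modulus 6r^3; then |cos(−6z^3 + 1)| grows like e^{6r^3}/2, so ρ ≥ 3. Hence ρ = 3.
Therefore ρ = 3.

Order ρ = 3.


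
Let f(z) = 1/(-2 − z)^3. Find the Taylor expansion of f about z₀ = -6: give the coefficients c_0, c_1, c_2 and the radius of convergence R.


Let w = z − z₀, so z = z₀ + w.
Then -2 − z = -2 − (z₀ + w) = (-2 − z₀) − w = 4 − w.
f(z) = 1/(4 − w)^3 = (1/(4)^3) · (1 − w/(4))^{−3}.
By the binomial series (1−u)^{−3} = Σ_{n≥0} C(n+2, 2) u^n for |u|<1, with u = w/(4):
  c_n = C(n+2, 2) / (4)^(n+3).
  c_0 = 1/(4)^3 = 1/64.
  c_1 = 3/(4)^4 = 3/256.
  c_2 = 6/(4)^5 = 3/512.
The series is valid for |w/d| < 1, i.e. |z − z₀| < |d|.
Radius of convergence: R = |-2 − z₀| = |4| = 4 (distance from z₀ to the singularity z = -2).

c_0 = 1/64, c_1 = 3/256, c_2 = 3/512; R = 4.


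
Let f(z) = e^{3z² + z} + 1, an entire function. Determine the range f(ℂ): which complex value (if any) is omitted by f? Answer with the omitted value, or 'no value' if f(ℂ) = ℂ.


Little Picard bounds the complement of f(ℂ) to at most one point.
The exponent g(z) = 3z² + z is a nonconstant polynomial, hence surjective onto ℂ. So e^{g(z)} takes every value in {e^w : w ∈ ℂ} = ℂ ∖ {0}. Adding 1 shifts the range to ℂ ∖ {1}. f omits exactly 1.

Omitted value: 1.


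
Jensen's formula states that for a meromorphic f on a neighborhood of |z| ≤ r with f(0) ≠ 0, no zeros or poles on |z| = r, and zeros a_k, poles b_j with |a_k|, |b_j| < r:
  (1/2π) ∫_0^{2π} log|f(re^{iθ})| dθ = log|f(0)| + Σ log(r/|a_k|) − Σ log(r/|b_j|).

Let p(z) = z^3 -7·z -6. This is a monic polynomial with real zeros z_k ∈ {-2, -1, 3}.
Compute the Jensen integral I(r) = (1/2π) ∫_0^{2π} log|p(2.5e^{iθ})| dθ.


Zeros: -2, -1, 3; r = 2.5.
Inside |z| < r: -2, -1. Outside (|z| ≥ r): 3.
p(0) = -6, so log|p(0)| = log(6) = 1.7918.
Apply Jensen: I(r) = log|p(0)| + Σ_k log(r/|z_k|), summed over zeros inside |z| < r.
  log(r/|z_k|) for z_k = -2: log(2.5/2) = 0.2231
  log(r/|z_k|) for z_k = -1: log(2.5/1) = 0.9163
  Outside zeros (3) contribute nothing to the Jensen sum.
Sum over inside zeros: 1.1394.
I(r) = log|p(0)| + (inside sum) = 1.7918 + 1.1394 = 2.9312.
Note: since some zeros are outside |z| ≤ r, the simplified n·log(r) form does NOT apply — only the inside zeros contribute.

I(r) ≈ 2.9312.


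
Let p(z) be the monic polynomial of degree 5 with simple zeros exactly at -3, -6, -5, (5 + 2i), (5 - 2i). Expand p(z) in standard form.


The polynomial is p(z) = ∏_{α ∈ S} (z − α), where S = {-3, -6, -5, (5 + 2i), (5 - 2i)}.
Expanding the product yields: p(z) = z^5 + 4·z^4 -48·z^3 -134·z^2 + 927·z + 2610.
Note conjugate pairs combine to real quadratics: (z − (5+2i))(z − (5−2i)) = z² − 10z + 29.
The resulting polynomial has degree 5 and real coefficients as required.

p(z) = z^5 + 4·z^4 -48·z^3 -134·z^2 + 927·z + 2610.


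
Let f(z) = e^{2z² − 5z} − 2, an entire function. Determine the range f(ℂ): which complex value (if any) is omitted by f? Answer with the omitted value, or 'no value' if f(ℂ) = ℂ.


Little Picard bounds the complement of f(ℂ) to at most one point.
The exponent g(z) = 2z² − 5z is a nonconstant polynomial, hence surjective onto ℂ. So e^{g(z)} takes every value in {e^w : w ∈ ℂ} = ℂ ∖ {0}. Adding -2 shifts the range to ℂ ∖ {-2}. f omits exactly -2.

Omitted value: -2.


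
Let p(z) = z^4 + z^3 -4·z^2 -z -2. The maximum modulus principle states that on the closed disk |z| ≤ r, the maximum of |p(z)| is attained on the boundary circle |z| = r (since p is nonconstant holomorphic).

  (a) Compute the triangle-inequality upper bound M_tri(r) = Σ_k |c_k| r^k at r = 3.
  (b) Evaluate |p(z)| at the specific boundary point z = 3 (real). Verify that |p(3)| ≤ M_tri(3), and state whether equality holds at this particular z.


Coefficients: c_0 = -2, c_1 = -1, c_2 = -4, c_3 = 1, c_4 = 1. Radius r = 3.
Part (a). Triangle bound: M_tri(r) = Σ_k |c_k| r^k
  = |-2|·3^0 + |-1|·3^1 + |-4|·3^2 + |1|·3^3 + |1|·3^4
  = 2 + 3 + 36 + 27 + 81 = 149.
This bounds M(r) := max_{|z|=r} |p(z)| from above; equality holds iff all terms c_k z^k can be made to align in phase at a single z on |z|=r.
Part (b). At z = 3 (real, on the circle |z| = r):
  p(3) = (-2)·3^0 + (-1)·3^1 + (-4)·3^2 + (1)·3^3 + (1)·3^4 = 67.
  |p(3)| = 67.
Check: |p(3)| = 67 ≤ 149 = M_tri(3). ✓ Equality does not hold at z = 3 (the coefficients have mixed signs, so the terms do not all align in phase there).

M_tri(3) = 149; |p(3)| = 67; equality at z=3: no.


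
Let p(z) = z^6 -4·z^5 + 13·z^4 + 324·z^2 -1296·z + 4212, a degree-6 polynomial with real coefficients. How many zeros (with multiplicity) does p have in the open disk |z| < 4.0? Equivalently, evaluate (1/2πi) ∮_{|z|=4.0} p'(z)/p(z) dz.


The zeros of p are: (3 + 3i), (3 - 3i), (2 + 3i), (2 - 3i), (-3 + 3i), (-3 - 3i).
Their magnitudes are: 4.243, 4.243, 3.606, 3.606, 4.243, 4.243.
Zeros with |z| < R = 4.0: (2 + 3i), (2 - 3i).
Count = 2.
By the argument principle, (1/2πi) ∮_{|z|=R} p'(z)/p(z) dz equals exactly this count.

Number of zeros inside |z| < 4.0: 2.


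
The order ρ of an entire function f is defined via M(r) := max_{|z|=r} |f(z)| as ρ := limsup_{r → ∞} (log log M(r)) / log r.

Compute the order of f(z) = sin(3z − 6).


sin(w) is a linear combination of e^{iw} and e^{−iw} (or e^w, e^{−w} in the hyperbolic case), so |sin(w)| ≤ e^{|w|}. With w = 3z − 6, |w| ≤ 3|z| + 6 = 3r + 6 on |z| = r, giving M(r) ≤ e^{3r + 6}, so ρ ≤ 1. On a suitable ray (z = it for sin/cos; z = t for sinh/cosh, t real → ∞), |sin(3z − 6)| grows like e^{3|t|}/2, so ρ ≥ 1. Hence ρ = 1.
Therefore ρ = 1.

Order ρ = 1.


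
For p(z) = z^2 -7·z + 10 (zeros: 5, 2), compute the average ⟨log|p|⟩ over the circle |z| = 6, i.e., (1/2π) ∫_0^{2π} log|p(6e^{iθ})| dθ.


Zeros: 2, 5; r = 6.
Inside |z| < r: 2, 5. Outside (|z| ≥ r): ∅.
p(0) = 10, so log|p(0)| = log(10) = 2.3026.
Apply Jensen: I(r) = log|p(0)| + Σ_k log(r/|z_k|), summed over zeros inside |z| < r.
  log(r/|z_k|) for z_k = 5: log(6/5) = 0.1823
  log(r/|z_k|) for z_k = 2: log(6/2) = 1.0986
Sum over inside zeros: 1.2809.
I(r) = log|p(0)| + (inside sum) = 2.3026 + 1.2809 = 3.5835.
Closed form (all zeros inside, monic): I(r) = n·log(r) = 2·log(6) = 3.5835. ✓

I(r) ≈ 3.5835.


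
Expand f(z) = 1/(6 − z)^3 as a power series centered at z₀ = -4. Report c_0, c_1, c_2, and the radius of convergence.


Let w = z − z₀, so z = z₀ + w.
Then 6 − z = 6 − (z₀ + w) = (6 − z₀) − w = 10 − w.
f(z) = 1/(10 − w)^3 = (1/(10)^3) · (1 − w/(10))^{−3}.
By the binomial series (1−u)^{−3} = Σ_{n≥0} C(n+2, 2) u^n for |u|<1, with u = w/(10):
  c_n = C(n+2, 2) / (10)^(n+3).
  c_0 = 1/(10)^3 = 1/1000.
  c_1 = 3/(10)^4 = 3/10000.
  c_2 = 6/(10)^5 = 3/50000.
The series is valid for |w/d| < 1, i.e. |z − z₀| < |d|.
Radius of convergence: R = |6 − z₀| = |10| = 10 (distance from z₀ to the singularity z = 6).

c_0 = 1/1000, c_1 = 3/10000, c_2 = 3/50000; R = 10.


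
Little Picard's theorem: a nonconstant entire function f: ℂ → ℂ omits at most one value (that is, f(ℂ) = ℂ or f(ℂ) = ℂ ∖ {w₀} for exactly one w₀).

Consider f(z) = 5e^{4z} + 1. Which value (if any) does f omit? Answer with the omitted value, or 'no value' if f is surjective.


Little Picard bounds the complement of f(ℂ) to at most one point.
e^{4z} is never zero on ℂ, so 5·e^{4z} takes every value in ℂ ∖ {0}. Adding 1 shifts the range to ℂ ∖ {1}. Thus f omits exactly the value 1.

Omitted value: 1.


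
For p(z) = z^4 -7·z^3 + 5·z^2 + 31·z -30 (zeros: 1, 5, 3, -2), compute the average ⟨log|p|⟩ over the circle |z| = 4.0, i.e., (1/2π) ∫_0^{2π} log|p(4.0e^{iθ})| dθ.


Zeros: -2, 1, 3, 5; r = 4.0.
Inside |z| < r: -2, 1, 3. Outside (|z| ≥ r): 5.
p(0) = -30, so log|p(0)| = log(30) = 3.4012.
Apply Jensen: I(r) = log|p(0)| + Σ_k log(r/|z_k|), summed over zeros inside |z| < r.
  log(r/|z_k|) for z_k = 1: log(4.0/1) = 1.3863
  log(r/|z_k|) for z_k = 3: log(4.0/3) = 0.2877
  log(r/|z_k|) for z_k = -2: log(4.0/2) = 0.6931
  Outside zeros (5) contribute nothing to the Jensen sum.
Sum over inside zeros: 2.3671.
I(r) = log|p(0)| + (inside sum) = 3.4012 + 2.3671 = 5.7683.
Note: since some zeros are outside |z| ≤ r, the simplified n·log(r) form does NOT apply — only the inside zeros contribute.

I(r) ≈ 5.7683.


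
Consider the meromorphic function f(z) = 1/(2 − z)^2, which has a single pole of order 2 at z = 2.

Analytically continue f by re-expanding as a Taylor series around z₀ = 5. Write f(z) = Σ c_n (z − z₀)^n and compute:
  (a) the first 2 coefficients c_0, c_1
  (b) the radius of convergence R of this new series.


Let w = z − z₀, so z = z₀ + w.
Then 2 − z = 2 − (z₀ + w) = (2 − z₀) − w = -3 − w.
f(z) = 1/(-3 − w)^2 = (1/(-3)^2) · (1 − w/(-3))^{−2}.
By the binomial series (1−u)^{−2} = Σ_{n≥0} C(n+1, 1) u^n for |u|<1, with u = w/(-3):
  c_n = C(n+1, 1) / (-3)^(n+2).
  c_0 = 1/(-3)^2 = 1/9.
  c_1 = 2/(-3)^3 = -2/27.
The series is valid for |w/d| < 1, i.e. |z − z₀| < |d|.
Radius of convergence: R = |2 − z₀| = |-3| = 3 (distance from z₀ to the singularity z = 2).

c_0 = 1/9, c_1 = -2/27; R = 3.


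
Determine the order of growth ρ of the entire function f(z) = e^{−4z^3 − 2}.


|e^{−4z^3 − 2}| = e^{Re(-4·z^3) + -2} ≤ e^{4|z|^3 + -2} = e^{4r^3 + -2} on |z| = r, so ρ ≤ 3. Choosing z on |z|=r so that -4·z^3 is real positive (always possible by picking arg z appropriately) gives |f(z)| = e^{4r^3 + -2}, matching the bound. The additive constant -2 does not affect log log M(r) ~ 3·log r. Hence ρ = 3.
Therefore ρ = 3.

Order ρ = 3.


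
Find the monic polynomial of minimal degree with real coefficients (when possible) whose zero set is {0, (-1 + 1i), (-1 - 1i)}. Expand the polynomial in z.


The polynomial is p(z) = ∏_{α ∈ S} (z − α), where S = {0, (-1 + 1i), (-1 - 1i)}.
Expanding the product yields: p(z) = z^3 + 2·z^2 + 2·z.
Note conjugate pairs combine to real quadratics: (z − (-1+1i))(z − (-1−1i)) = z² + 2z + 2.
The resulting polynomial has degree 3 and real coefficients as required.

p(z) = z^3 + 2·z^2 + 2·z.


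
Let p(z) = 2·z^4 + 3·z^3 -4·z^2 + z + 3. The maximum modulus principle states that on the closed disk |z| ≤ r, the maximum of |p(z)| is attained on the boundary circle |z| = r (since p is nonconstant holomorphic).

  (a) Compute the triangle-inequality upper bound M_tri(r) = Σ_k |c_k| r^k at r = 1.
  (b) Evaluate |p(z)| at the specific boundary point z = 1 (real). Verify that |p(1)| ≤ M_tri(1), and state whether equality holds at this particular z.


Coefficients: c_0 = 3, c_1 = 1, c_2 = -4, c_3 = 3, c_4 = 2. Radius r = 1.
Part (a). Triangle bound: M_tri(r) = Σ_k |c_k| r^k
  = |3|·1^0 + |1|·1^1 + |-4|·1^2 + |3|·1^3 + |2|·1^4
  = 3 + 1 + 4 + 3 + 2 = 13.
This bounds M(r) := max_{|z|=r} |p(z)| from above; equality holds iff all terms c_k z^k can be made to align in phase at a single z on |z|=r.
Part (b). At z = 1 (real, on the circle |z| = r):
  p(1) = (3)·1^0 + (1)·1^1 + (-4)·1^2 + (3)·1^3 + (2)·1^4 = 5.
  |p(1)| = 5.
Check: |p(1)| = 5 ≤ 13 = M_tri(1). ✓ Equality does not hold at z = 1 (the coefficients have mixed signs, so the terms do not all align in phase there).

M_tri(1) = 13; |p(1)| = 5; equality at z=1: no.


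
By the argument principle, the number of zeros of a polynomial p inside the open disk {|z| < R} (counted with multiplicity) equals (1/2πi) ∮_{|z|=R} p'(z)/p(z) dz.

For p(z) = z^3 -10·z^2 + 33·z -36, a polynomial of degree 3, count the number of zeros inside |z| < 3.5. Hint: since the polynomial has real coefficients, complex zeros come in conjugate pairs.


The zeros of p are: 3, 4, 3.
Their magnitudes are: 3, 4, 3.
Zeros with |z| < R = 3.5: 3, 3.
Count = 2.
By the argument principle, (1/2πi) ∮_{|z|=R} p'(z)/p(z) dz equals exactly this count.

Number of zeros inside |z| < 3.5: 2.


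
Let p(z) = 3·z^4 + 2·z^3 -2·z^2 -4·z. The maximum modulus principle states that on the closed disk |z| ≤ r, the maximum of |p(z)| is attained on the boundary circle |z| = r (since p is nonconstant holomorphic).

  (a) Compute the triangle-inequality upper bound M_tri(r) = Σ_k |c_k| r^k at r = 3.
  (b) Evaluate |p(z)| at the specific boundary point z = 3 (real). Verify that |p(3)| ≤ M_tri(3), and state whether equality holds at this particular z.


Coefficients: c_0 = 0, c_1 = -4, c_2 = -2, c_3 = 2, c_4 = 3. Radius r = 3.
Part (a). Triangle bound: M_tri(r) = Σ_k |c_k| r^k
  = |0|·3^0 + |-4|·3^1 + |-2|·3^2 + |2|·3^3 + |3|·3^4
  = 0 + 12 + 18 + 54 + 243 = 327.
This bounds M(r) := max_{|z|=r} |p(z)| from above; equality holds iff all terms c_k z^k can be made to align in phase at a single z on |z|=r.
Part (b). At z = 3 (real, on the circle |z| = r):
  p(3) = (0)·3^0 + (-4)·3^1 + (-2)·3^2 + (2)·3^3 + (3)·3^4 = 267.
  |p(3)| = 267.
Check: |p(3)| = 267 ≤ 327 = M_tri(3). ✓ Equality does not hold at z = 3 (the coefficients have mixed signs, so the terms do not all align in phase there).

M_tri(3) = 327; |p(3)| = 267; equality at z=3: no.


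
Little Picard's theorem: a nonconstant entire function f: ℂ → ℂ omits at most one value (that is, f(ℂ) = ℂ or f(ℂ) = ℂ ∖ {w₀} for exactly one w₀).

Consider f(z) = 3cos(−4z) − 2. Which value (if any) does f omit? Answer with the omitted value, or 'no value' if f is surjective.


Little Picard bounds the complement of f(ℂ) to at most one point.
cos is entire and surjective onto ℂ: for every w ∈ ℂ, cos(ζ) = w has a solution ζ ∈ ℂ (e.g., via the complex inverse arccos). With ζ = −4z this gives z = ζ/(-4). Then 3·cos(−4z) takes every value in 3·ℂ = ℂ, and adding -2 is a bijection of ℂ. So f is surjective and omits no value. (Note: only on the real line is cos bounded by [−1, 1].)

Omitted value: no value.


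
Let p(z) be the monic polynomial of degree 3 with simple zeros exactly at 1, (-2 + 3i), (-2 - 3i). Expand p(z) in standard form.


The polynomial is p(z) = ∏_{α ∈ S} (z − α), where S = {1, (-2 + 3i), (-2 - 3i)}.
Expanding the product yields: p(z) = z^3 + 3·z^2 + 9·z -13.
Note conjugate pairs combine to real quadratics: (z − (-2+3i))(z − (-2−3i)) = z² + 4z + 13.
The resulting polynomial has degree 3 and real coefficients as required.

p(z) = z^3 + 3·z^2 + 9·z -13.


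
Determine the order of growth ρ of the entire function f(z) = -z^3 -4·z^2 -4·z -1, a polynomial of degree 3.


|f(z)| ≤ Σ|c_k|·r^k = O(r^3) as r → ∞. Polynomial growth is O(e^{r^ε}) for every ε > 0 (since r^3/e^{r^ε} → 0), so ρ ≤ ε for all ε > 0, i.e. ρ = 0. Every nonconstant polynomial has order 0.
Therefore ρ = 0.

Order ρ = 0.


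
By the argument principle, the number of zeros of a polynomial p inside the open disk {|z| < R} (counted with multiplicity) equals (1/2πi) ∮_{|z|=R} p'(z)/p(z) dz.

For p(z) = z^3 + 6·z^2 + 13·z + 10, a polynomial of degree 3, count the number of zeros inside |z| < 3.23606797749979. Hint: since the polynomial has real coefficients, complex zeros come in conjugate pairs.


The zeros of p are: -2, (-2 + 1i), (-2 - 1i).
Their magnitudes are: 2, 2.236, 2.236.
Zeros with |z| < R = 3.23606797749979: -2, (-2 + 1i), (-2 - 1i).
Count = 3.
By the argument principle, (1/2πi) ∮_{|z|=R} p'(z)/p(z) dz equals exactly this count.

Number of zeros inside |z| < 3.23606797749979: 3.


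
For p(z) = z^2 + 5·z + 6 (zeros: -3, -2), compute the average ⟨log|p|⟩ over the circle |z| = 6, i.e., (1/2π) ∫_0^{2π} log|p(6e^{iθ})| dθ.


Zeros: -3, -2; r = 6.
Inside |z| < r: -3, -2. Outside (|z| ≥ r): ∅.
p(0) = 6, so log|p(0)| = log(6) = 1.7918.
Apply Jensen: I(r) = log|p(0)| + Σ_k log(r/|z_k|), summed over zeros inside |z| < r.
  log(r/|z_k|) for z_k = -3: log(6/3) = 0.6931
  log(r/|z_k|) for z_k = -2: log(6/2) = 1.0986
Sum over inside zeros: 1.7918.
I(r) = log|p(0)| + (inside sum) = 1.7918 + 1.7918 = 3.5835.
Closed form (all zeros inside, monic): I(r) = n·log(r) = 2·log(6) = 3.5835. ✓

I(r) ≈ 3.5835.


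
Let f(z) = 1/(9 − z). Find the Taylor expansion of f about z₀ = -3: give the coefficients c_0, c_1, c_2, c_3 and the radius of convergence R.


Let w = z − z₀, so z = z₀ + w.
Then 9 − z = 9 − (z₀ + w) = (9 − z₀) − w = 12 − w.
f(z) = 1/(12 − w) = (1/(12)) · 1/(1 − w/(12)) = Σ_{n≥0} w^n / (12)^(n+1).
So c_n = 1/(12)^(n+1):
  c_0 = 1/(12)^1 = 1/12.
  c_1 = 1/(12)^2 = 1/144.
  c_2 = 1/(12)^3 = 1/1728.
  c_3 = 1/(12)^4 = 1/20736.
The series is valid for |w/d| < 1, i.e. |z − z₀| < |d|.
Radius of convergence: R = |9 − z₀| = |12| = 12 (distance from z₀ to the singularity z = 9).

c_0 = 1/12, c_1 = 1/144, c_2 = 1/1728, c_3 = 1/20736; R = 12.


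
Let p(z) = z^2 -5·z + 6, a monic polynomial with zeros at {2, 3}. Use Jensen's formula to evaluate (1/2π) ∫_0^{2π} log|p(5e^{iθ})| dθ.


Zeros: 2, 3; r = 5.
Inside |z| < r: 2, 3. Outside (|z| ≥ r): ∅.
p(0) = 6, so log|p(0)| = log(6) = 1.7918.
Apply Jensen: I(r) = log|p(0)| + Σ_k log(r/|z_k|), summed over zeros inside |z| < r.
  log(r/|z_k|) for z_k = 2: log(5/2) = 0.9163
  log(r/|z_k|) for z_k = 3: log(5/3) = 0.5108
Sum over inside zeros: 1.4271.
I(r) = log|p(0)| + (inside sum) = 1.7918 + 1.4271 = 3.2189.
Closed form (all zeros inside, monic): I(r) = n·log(r) = 2·log(5) = 3.2189. ✓

I(r) ≈ 3.2189.


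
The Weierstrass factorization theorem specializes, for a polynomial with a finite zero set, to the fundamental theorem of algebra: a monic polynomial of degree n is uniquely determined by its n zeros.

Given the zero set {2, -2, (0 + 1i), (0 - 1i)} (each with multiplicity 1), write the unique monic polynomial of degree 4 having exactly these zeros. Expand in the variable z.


The polynomial is p(z) = ∏_{α ∈ S} (z − α), where S = {2, -2, (0 + 1i), (0 - 1i)}.
Expanding the product yields: p(z) = z^4 -3·z^2 -4.
Note conjugate pairs combine to real quadratics: (z − (0+1i))(z − (0−1i)) = z² + 1.
The resulting polynomial has degree 4 and real coefficients as required.

p(z) = z^4 -3·z^2 -4.


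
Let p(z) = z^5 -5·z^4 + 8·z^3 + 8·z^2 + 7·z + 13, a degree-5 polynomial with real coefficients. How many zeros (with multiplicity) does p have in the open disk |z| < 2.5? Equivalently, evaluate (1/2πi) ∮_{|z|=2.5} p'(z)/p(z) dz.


The zeros of p are: -1, (3 + 2i), (3 - 2i), (0 + 1i), (0 - 1i).
Their magnitudes are: 1, 3.606, 3.606, 1, 1.
Zeros with |z| < R = 2.5: -1, (0 + 1i), (0 - 1i).
Count = 3.
By the argument principle, (1/2πi) ∮_{|z|=R} p'(z)/p(z) dz equals exactly this count.

Number of zeros inside |z| < 2.5: 3.


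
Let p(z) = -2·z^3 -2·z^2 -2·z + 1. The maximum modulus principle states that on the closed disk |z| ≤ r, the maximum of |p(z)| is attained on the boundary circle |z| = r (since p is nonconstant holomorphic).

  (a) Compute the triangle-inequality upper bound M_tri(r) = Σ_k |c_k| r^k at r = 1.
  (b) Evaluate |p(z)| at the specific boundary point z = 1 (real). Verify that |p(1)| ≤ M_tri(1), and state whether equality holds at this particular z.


Coefficients: c_0 = 1, c_1 = -2, c_2 = -2, c_3 = -2. Radius r = 1.
Part (a). Triangle bound: M_tri(r) = Σ_k |c_k| r^k
  = |1|·1^0 + |-2|·1^1 + |-2|·1^2 + |-2|·1^3
  = 1 + 2 + 2 + 2 = 7.
This bounds M(r) := max_{|z|=r} |p(z)| from above; equality holds iff all terms c_k z^k can be made to align in phase at a single z on |z|=r.
Part (b). At z = 1 (real, on the circle |z| = r):
  p(1) = (1)·1^0 + (-2)·1^1 + (-2)·1^2 + (-2)·1^3 = -5.
  |p(1)| = 5.
Check: |p(1)| = 5 ≤ 7 = M_tri(1). ✓ Equality does not hold at z = 1 (the coefficients have mixed signs, so the terms do not all align in phase there).

M_tri(1) = 7; |p(1)| = 5; equality at z=1: no.


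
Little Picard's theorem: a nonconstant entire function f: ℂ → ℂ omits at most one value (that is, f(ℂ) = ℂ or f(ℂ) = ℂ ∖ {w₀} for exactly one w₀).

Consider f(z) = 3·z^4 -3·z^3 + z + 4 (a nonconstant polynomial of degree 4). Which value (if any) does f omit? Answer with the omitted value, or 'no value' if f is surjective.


Little Picard bounds the complement of f(ℂ) to at most one point.
For every w ∈ ℂ, the equation p(z) − w = 0 is a nonconstant polynomial in z and hence has at least one root by the fundamental theorem of algebra. So p is surjective onto ℂ, omitting no value.

Omitted value: no value.


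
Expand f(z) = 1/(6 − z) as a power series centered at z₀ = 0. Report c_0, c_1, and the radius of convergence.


Let w = z − z₀, so z = z₀ + w.
Then 6 − z = 6 − (z₀ + w) = (6 − z₀) − w = 6 − w.
f(z) = 1/(6 − w) = (1/(6)) · 1/(1 − w/(6)) = Σ_{n≥0} w^n / (6)^(n+1).
So c_n = 1/(6)^(n+1):
  c_0 = 1/(6)^1 = 1/6.
  c_1 = 1/(6)^2 = 1/36.
The series is valid for |w/d| < 1, i.e. |z − z₀| < |d|.
Radius of convergence: R = |6 − z₀| = |6| = 6 (distance from z₀ to the singularity z = 6).

c_0 = 1/6, c_1 = 1/36; R = 6.


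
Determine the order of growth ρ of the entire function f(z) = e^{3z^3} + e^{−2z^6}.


Each summand is entire of order 3 and 6 respectively (as in the single-exponential case). The order of a sum is at most the max of the orders, so ρ ≤ 6. For the lower bound: on |z|=r choose arg z so that -2z^6 is real positive; then |e^{-2z^6}| = e^{2r^6} while |e^{3z^3}| ≤ e^{3r^3} = o(e^{2r^6}). So |f| ≥ e^{2r^6}(1 − o(1)) and ρ ≥ 6. Hence ρ = max(3, 6) = 6.
Therefore ρ = 6.

Order ρ = 6.


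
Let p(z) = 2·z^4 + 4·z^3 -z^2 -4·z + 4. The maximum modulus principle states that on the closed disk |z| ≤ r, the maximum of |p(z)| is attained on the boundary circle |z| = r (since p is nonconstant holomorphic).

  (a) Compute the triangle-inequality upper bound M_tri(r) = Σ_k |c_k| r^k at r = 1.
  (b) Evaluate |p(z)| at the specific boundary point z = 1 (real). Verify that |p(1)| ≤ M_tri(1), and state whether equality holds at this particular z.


Coefficients: c_0 = 4, c_1 = -4, c_2 = -1, c_3 = 4, c_4 = 2. Radius r = 1.
Part (a). Triangle bound: M_tri(r) = Σ_k |c_k| r^k
  = |4|·1^0 + |-4|·1^1 + |-1|·1^2 + |4|·1^3 + |2|·1^4
  = 4 + 4 + 1 + 4 + 2 = 15.
This bounds M(r) := max_{|z|=r} |p(z)| from above; equality holds iff all terms c_k z^k can be made to align in phase at a single z on |z|=r.
Part (b). At z = 1 (real, on the circle |z| = r):
  p(1) = (4)·1^0 + (-4)·1^1 + (-1)·1^2 + (4)·1^3 + (2)·1^4 = 5.
  |p(1)| = 5.
Check: |p(1)| = 5 ≤ 15 = M_tri(1). ✓ Equality does not hold at z = 1 (the coefficients have mixed signs, so the terms do not all align in phase there).

M_tri(1) = 15; |p(1)| = 5; equality at z=1: no.


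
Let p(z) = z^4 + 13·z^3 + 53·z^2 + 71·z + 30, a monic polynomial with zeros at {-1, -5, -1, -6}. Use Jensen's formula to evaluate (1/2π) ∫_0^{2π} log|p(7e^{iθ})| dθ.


Zeros: -6, -5, -1, -1; r = 7.
Inside |z| < r: -6, -5, -1, -1. Outside (|z| ≥ r): ∅.
p(0) = 30, so log|p(0)| = log(30) = 3.4012.
Apply Jensen: I(r) = log|p(0)| + Σ_k log(r/|z_k|), summed over zeros inside |z| < r.
  log(r/|z_k|) for z_k = -1: log(7/1) = 1.9459
  log(r/|z_k|) for z_k = -5: log(7/5) = 0.3365
  log(r/|z_k|) for z_k = -1: log(7/1) = 1.9459
  log(r/|z_k|) for z_k = -6: log(7/6) = 0.1542
Sum over inside zeros: 4.3824.
I(r) = log|p(0)| + (inside sum) = 3.4012 + 4.3824 = 7.7836.
Closed form (all zeros inside, monic): I(r) = n·log(r) = 4·log(7) = 7.7836. ✓

I(r) ≈ 7.7836.


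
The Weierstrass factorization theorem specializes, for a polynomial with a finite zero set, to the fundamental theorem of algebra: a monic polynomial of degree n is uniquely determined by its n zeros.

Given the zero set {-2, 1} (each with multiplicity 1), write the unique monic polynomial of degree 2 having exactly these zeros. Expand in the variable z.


The polynomial is p(z) = ∏_{α ∈ S} (z − α), where S = {-2, 1}.
Expanding the product yields: p(z) = z^2 + z -2.
The resulting polynomial has degree 2 and real coefficients as required.

p(z) = z^2 + z -2.


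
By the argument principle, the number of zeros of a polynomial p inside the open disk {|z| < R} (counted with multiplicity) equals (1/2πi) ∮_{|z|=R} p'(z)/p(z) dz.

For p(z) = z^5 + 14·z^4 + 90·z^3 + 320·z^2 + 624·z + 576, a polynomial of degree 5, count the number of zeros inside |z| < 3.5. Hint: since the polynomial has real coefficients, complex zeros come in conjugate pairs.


The zeros of p are: (-2 + 2i), (-2 - 2i), -4, (-3 + 3i), (-3 - 3i).
Their magnitudes are: 2.828, 2.828, 4, 4.243, 4.243.
Zeros with |z| < R = 3.5: (-2 + 2i), (-2 - 2i).
Count = 2.
By the argument principle, (1/2πi) ∮_{|z|=R} p'(z)/p(z) dz equals exactly this count.

Number of zeros inside |z| < 3.5: 2.


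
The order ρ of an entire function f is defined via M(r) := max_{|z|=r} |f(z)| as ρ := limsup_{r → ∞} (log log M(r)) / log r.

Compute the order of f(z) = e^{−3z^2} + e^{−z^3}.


Each summand is entire of order 2 and 3 respectively (as in the single-exponential case). The order of a sum is at most the max of the orders, so ρ ≤ 3. For the lower bound: on |z|=r choose arg z so that -1z^3 is real positive; then |e^{-1z^3}| = e^{1r^3} while |e^{-3z^2}| ≤ e^{3r^2} = o(e^{1r^3}). So |f| ≥ e^{1r^3}(1 − o(1)) and ρ ≥ 3. Hence ρ = max(2, 3) = 3.
Therefore ρ = 3.

Order ρ = 3.


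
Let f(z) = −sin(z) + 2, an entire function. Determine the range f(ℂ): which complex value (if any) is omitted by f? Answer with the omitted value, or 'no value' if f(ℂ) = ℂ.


Little Picard bounds the complement of f(ℂ) to at most one point.
sin is entire and surjective onto ℂ: for every w ∈ ℂ, sin(ζ) = w has a solution ζ ∈ ℂ (e.g., via the complex inverse arcsin). With ζ = z this gives z = ζ/(1). Then -1·sin(z) takes every value in -1·ℂ = ℂ, and adding 2 is a bijection of ℂ. So f is surjective and omits no value. (Note: only on the real line is sin bounded by [−1, 1].)

Omitted value: no value.


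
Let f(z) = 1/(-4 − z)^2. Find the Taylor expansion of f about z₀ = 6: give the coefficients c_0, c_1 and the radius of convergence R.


Let w = z − z₀, so z = z₀ + w.
Then -4 − z = -4 − (z₀ + w) = (-4 − z₀) − w = -10 − w.
f(z) = 1/(-10 − w)^2 = (1/(-10)^2) · (1 − w/(-10))^{−2}.
By the binomial series (1−u)^{−2} = Σ_{n≥0} C(n+1, 1) u^n for |u|<1, with u = w/(-10):
  c_n = C(n+1, 1) / (-10)^(n+2).
  c_0 = 1/(-10)^2 = 1/100.
  c_1 = 2/(-10)^3 = -1/500.
The series is valid for |w/d| < 1, i.e. |z − z₀| < |d|.
Radius of convergence: R = |-4 − z₀| = |-10| = 10 (distance from z₀ to the singularity z = -4).

c_0 = 1/100, c_1 = -1/500; R = 10.


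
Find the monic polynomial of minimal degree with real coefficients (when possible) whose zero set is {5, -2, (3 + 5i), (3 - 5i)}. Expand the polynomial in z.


The polynomial is p(z) = ∏_{α ∈ S} (z − α), where S = {5, -2, (3 + 5i), (3 - 5i)}.
Expanding the product yields: p(z) = z^4 -9·z^3 + 42·z^2 -42·z -340.
Note conjugate pairs combine to real quadratics: (z − (3+5i))(z − (3−5i)) = z² − 6z + 34.
The resulting polynomial has degree 4 and real coefficients as required.

p(z) = z^4 -9·z^3 + 42·z^2 -42·z -340.


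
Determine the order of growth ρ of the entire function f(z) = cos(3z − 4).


cos(w) is a linear combination of e^{iw} and e^{−iw} (or e^w, e^{−w} in the hyperbolic case), so |cos(w)| ≤ e^{|w|}. With w = 3z − 4, |w| ≤ 3|z| + 4 = 3r + 4 on |z| = r, giving M(r) ≤ e^{3r + 4}, so ρ ≤ 1. On a suitable ray (z = it for sin/cos; z = t for sinh/cosh, t real → ∞), |cos(3z − 4)| grows like e^{3|t|}/2, so ρ ≥ 1. Hence ρ = 1.
Therefore ρ = 1.

Order ρ = 1.


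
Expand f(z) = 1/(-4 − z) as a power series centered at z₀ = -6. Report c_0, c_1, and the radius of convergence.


Let w = z − z₀, so z = z₀ + w.
Then -4 − z = -4 − (z₀ + w) = (-4 − z₀) − w = 2 − w.
f(z) = 1/(2 − w) = (1/(2)) · 1/(1 − w/(2)) = Σ_{n≥0} w^n / (2)^(n+1).
So c_n = 1/(2)^(n+1):
  c_0 = 1/(2)^1 = 1/2.
  c_1 = 1/(2)^2 = 1/4.
The series is valid for |w/d| < 1, i.e. |z − z₀| < |d|.
Radius of convergence: R = |-4 − z₀| = |2| = 2 (distance from z₀ to the singularity z = -4).

c_0 = 1/2, c_1 = 1/4; R = 2.


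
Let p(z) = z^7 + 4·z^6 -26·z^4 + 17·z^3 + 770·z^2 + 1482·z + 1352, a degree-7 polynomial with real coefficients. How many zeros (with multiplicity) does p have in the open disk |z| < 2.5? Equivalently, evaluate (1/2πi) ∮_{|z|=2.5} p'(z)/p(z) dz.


The zeros of p are: (-2 + 3i), (-2 - 3i), (-1 + 1i), (-1 - 1i), (3 + 2i), (3 - 2i), -4.
Their magnitudes are: 3.606, 3.606, 1.414, 1.414, 3.606, 3.606, 4.
Zeros with |z| < R = 2.5: (-1 + 1i), (-1 - 1i).
Count = 2.
By the argument principle, (1/2πi) ∮_{|z|=R} p'(z)/p(z) dz equals exactly this count.

Number of zeros inside |z| < 2.5: 2.


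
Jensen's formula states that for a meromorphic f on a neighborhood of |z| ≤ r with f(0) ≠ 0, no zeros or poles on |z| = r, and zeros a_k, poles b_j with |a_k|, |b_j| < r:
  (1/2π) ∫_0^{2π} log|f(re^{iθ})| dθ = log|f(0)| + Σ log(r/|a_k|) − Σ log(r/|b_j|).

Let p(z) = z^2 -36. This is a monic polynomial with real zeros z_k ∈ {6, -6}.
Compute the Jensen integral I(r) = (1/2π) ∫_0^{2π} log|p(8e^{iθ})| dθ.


Zeros: -6, 6; r = 8.
Inside |z| < r: -6, 6. Outside (|z| ≥ r): ∅.
p(0) = -36, so log|p(0)| = log(36) = 3.5835.
Apply Jensen: I(r) = log|p(0)| + Σ_k log(r/|z_k|), summed over zeros inside |z| < r.
  log(r/|z_k|) for z_k = 6: log(8/6) = 0.2877
  log(r/|z_k|) for z_k = -6: log(8/6) = 0.2877
Sum over inside zeros: 0.5754.
I(r) = log|p(0)| + (inside sum) = 3.5835 + 0.5754 = 4.1589.
Closed form (all zeros inside, monic): I(r) = n·log(r) = 2·log(8) = 4.1589. ✓

I(r) ≈ 4.1589.


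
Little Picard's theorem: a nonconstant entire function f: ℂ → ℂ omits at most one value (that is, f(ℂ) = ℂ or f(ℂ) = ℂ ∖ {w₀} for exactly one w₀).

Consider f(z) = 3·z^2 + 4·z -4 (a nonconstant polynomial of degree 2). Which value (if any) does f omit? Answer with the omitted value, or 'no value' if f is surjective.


Little Picard bounds the complement of f(ℂ) to at most one point.
For every w ∈ ℂ, the equation p(z) − w = 0 is a nonconstant polynomial in z and hence has at least one root by the fundamental theorem of algebra. So p is surjective onto ℂ, omitting no value.

Omitted value: no value.


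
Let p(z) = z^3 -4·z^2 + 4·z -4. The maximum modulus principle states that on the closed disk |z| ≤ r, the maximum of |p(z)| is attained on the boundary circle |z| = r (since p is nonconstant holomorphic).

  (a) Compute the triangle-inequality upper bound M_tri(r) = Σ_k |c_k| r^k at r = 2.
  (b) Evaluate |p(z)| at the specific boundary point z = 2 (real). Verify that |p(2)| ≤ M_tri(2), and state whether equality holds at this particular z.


Coefficients: c_0 = -4, c_1 = 4, c_2 = -4, c_3 = 1. Radius r = 2.
Part (a). Triangle bound: M_tri(r) = Σ_k |c_k| r^k
  = |-4|·2^0 + |4|·2^1 + |-4|·2^2 + |1|·2^3
  = 4 + 8 + 16 + 8 = 36.
This bounds M(r) := max_{|z|=r} |p(z)| from above; equality holds iff all terms c_k z^k can be made to align in phase at a single z on |z|=r.
Part (b). At z = 2 (real, on the circle |z| = r):
  p(2) = (-4)·2^0 + (4)·2^1 + (-4)·2^2 + (1)·2^3 = -4.
  |p(2)| = 4.
Check: |p(2)| = 4 ≤ 36 = M_tri(2). ✓ Equality does not hold at z = 2 (the coefficients have mixed signs, so the terms do not all align in phase there).

M_tri(2) = 36; |p(2)| = 4; equality at z=2: no.


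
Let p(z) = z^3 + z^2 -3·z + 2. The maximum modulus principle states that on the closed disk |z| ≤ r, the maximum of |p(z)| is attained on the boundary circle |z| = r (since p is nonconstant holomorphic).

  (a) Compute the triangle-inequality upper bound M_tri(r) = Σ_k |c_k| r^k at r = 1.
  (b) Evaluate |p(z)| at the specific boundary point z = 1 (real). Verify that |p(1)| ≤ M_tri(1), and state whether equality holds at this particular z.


Coefficients: c_0 = 2, c_1 = -3, c_2 = 1, c_3 = 1. Radius r = 1.
Part (a). Triangle bound: M_tri(r) = Σ_k |c_k| r^k
  = |2|·1^0 + |-3|·1^1 + |1|·1^2 + |1|·1^3
  = 2 + 3 + 1 + 1 = 7.
This bounds M(r) := max_{|z|=r} |p(z)| from above; equality holds iff all terms c_k z^k can be made to align in phase at a single z on |z|=r.
Part (b). At z = 1 (real, on the circle |z| = r):
  p(1) = (2)·1^0 + (-3)·1^1 + (1)·1^2 + (1)·1^3 = 1.
  |p(1)| = 1.
Check: |p(1)| = 1 ≤ 7 = M_tri(1). ✓ Equality does not hold at z = 1 (the coefficients have mixed signs, so the terms do not all align in phase there).

M_tri(1) = 7; |p(1)| = 1; equality at z=1: no.


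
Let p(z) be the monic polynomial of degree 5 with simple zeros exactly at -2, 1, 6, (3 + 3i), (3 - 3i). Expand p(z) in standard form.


The polynomial is p(z) = ∏_{α ∈ S} (z − α), where S = {-2, 1, 6, (3 + 3i), (3 - 3i)}.
Expanding the product yields: p(z) = z^5 -11·z^4 + 40·z^3 -30·z^2 -216·z + 216.
Note conjugate pairs combine to real quadratics: (z − (3+3i))(z − (3−3i)) = z² − 6z + 18.
The resulting polynomial has degree 5 and real coefficients as required.

p(z) = z^5 -11·z^4 + 40·z^3 -30·z^2 -216·z + 216.


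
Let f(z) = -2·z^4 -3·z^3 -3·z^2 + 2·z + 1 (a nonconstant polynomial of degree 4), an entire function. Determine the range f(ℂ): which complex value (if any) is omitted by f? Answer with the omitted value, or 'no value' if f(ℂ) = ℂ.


Little Picard bounds the complement of f(ℂ) to at most one point.
For every w ∈ ℂ, the equation p(z) − w = 0 is a nonconstant polynomial in z and hence has at least one root by the fundamental theorem of algebra. So p is surjective onto ℂ, omitting no value.

Omitted value: no value.


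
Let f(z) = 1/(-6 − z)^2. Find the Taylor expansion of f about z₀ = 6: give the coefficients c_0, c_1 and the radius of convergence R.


Let w = z − z₀, so z = z₀ + w.
Then -6 − z = -6 − (z₀ + w) = (-6 − z₀) − w = -12 − w.
f(z) = 1/(-12 − w)^2 = (1/(-12)^2) · (1 − w/(-12))^{−2}.
By the binomial series (1−u)^{−2} = Σ_{n≥0} C(n+1, 1) u^n for |u|<1, with u = w/(-12):
  c_n = C(n+1, 1) / (-12)^(n+2).
  c_0 = 1/(-12)^2 = 1/144.
  c_1 = 2/(-12)^3 = -1/864.
The series is valid for |w/d| < 1, i.e. |z − z₀| < |d|.
Radius of convergence: R = |-6 − z₀| = |-12| = 12 (distance from z₀ to the singularity z = -6).

c_0 = 1/144, c_1 = -1/864; R = 12.


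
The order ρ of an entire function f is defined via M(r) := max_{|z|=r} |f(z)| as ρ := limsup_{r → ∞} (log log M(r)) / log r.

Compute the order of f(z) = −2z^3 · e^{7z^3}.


M(r) = max_{|z|=r} |-2|·|z|^3·|e^{7z^3}| = 2·r^3 · e^{7r^3} (the factors attain their maxima compatibly on |z|=r). Then log M(r) = log 2 + 3·log r + 7r^3, dominated by the last term, so log log M(r) ~ 3·log r. The polynomial factor -2z^3 contributes only a log r term and does not affect the order. ρ = 3.
Therefore ρ = 3.

Order ρ = 3.


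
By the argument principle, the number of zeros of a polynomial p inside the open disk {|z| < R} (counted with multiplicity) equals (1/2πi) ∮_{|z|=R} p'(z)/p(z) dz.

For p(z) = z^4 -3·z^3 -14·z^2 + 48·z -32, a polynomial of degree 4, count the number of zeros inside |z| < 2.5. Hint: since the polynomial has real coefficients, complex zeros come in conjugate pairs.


The zeros of p are: 1, 4, -4, 2.
Their magnitudes are: 1, 4, 4, 2.
Zeros with |z| < R = 2.5: 1, 2.
Count = 2.
By the argument principle, (1/2πi) ∮_{|z|=R} p'(z)/p(z) dz equals exactly this count.

Number of zeros inside |z| < 2.5: 2.


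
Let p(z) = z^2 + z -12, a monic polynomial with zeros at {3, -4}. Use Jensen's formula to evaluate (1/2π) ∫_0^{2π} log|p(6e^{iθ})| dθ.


Zeros: -4, 3; r = 6.
Inside |z| < r: -4, 3. Outside (|z| ≥ r): ∅.
p(0) = -12, so log|p(0)| = log(12) = 2.4849.
Apply Jensen: I(r) = log|p(0)| + Σ_k log(r/|z_k|), summed over zeros inside |z| < r.
  log(r/|z_k|) for z_k = 3: log(6/3) = 0.6931
  log(r/|z_k|) for z_k = -4: log(6/4) = 0.4055
Sum over inside zeros: 1.0986.
I(r) = log|p(0)| + (inside sum) = 2.4849 + 1.0986 = 3.5835.
Closed form (all zeros inside, monic): I(r) = n·log(r) = 2·log(6) = 3.5835. ✓

I(r) ≈ 3.5835.


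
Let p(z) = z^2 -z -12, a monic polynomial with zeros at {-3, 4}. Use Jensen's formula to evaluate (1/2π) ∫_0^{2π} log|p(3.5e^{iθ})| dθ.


Zeros: -3, 4; r = 3.5.
Inside |z| < r: -3. Outside (|z| ≥ r): 4.
p(0) = -12, so log|p(0)| = log(12) = 2.4849.
Apply Jensen: I(r) = log|p(0)| + Σ_k log(r/|z_k|), summed over zeros inside |z| < r.
  log(r/|z_k|) for z_k = -3: log(3.5/3) = 0.1542
  Outside zeros (4) contribute nothing to the Jensen sum.
Sum over inside zeros: 0.1542.
I(r) = log|p(0)| + (inside sum) = 2.4849 + 0.1542 = 2.6391.
Note: since some zeros are outside |z| ≤ r, the simplified n·log(r) form does NOT apply — only the inside zeros contribute.

I(r) ≈ 2.6391.


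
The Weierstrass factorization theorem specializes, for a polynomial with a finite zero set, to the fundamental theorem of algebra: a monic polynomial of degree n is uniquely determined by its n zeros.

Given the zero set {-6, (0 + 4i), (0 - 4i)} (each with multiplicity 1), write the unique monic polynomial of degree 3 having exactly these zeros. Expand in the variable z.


The polynomial is p(z) = ∏_{α ∈ S} (z − α), where S = {-6, (0 + 4i), (0 - 4i)}.
Expanding the product yields: p(z) = z^3 + 6·z^2 + 16·z + 96.
Note conjugate pairs combine to real quadratics: (z − (0+4i))(z − (0−4i)) = z² + 16.
The resulting polynomial has degree 3 and real coefficients as required.

p(z) = z^3 + 6·z^2 + 16·z + 96.


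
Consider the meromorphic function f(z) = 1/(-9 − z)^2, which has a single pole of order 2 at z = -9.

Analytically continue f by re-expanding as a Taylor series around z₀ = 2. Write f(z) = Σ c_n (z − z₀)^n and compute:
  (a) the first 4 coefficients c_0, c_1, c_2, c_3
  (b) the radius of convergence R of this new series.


Let w = z − z₀, so z = z₀ + w.
Then -9 − z = -9 − (z₀ + w) = (-9 − z₀) − w = -11 − w.
f(z) = 1/(-11 − w)^2 = (1/(-11)^2) · (1 − w/(-11))^{−2}.
By the binomial series (1−u)^{−2} = Σ_{n≥0} C(n+1, 1) u^n for |u|<1, with u = w/(-11):
  c_n = C(n+1, 1) / (-11)^(n+2).
  c_0 = 1/(-11)^2 = 1/121.
  c_1 = 2/(-11)^3 = -2/1331.
  c_2 = 3/(-11)^4 = 3/14641.
  c_3 = 4/(-11)^5 = -4/161051.
The series is valid for |w/d| < 1, i.e. |z − z₀| < |d|.
Radius of convergence: R = |-9 − z₀| = |-11| = 11 (distance from z₀ to the singularity z = -9).

c_0 = 1/121, c_1 = -2/1331, c_2 = 3/14641, c_3 = -4/161051; R = 11.
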